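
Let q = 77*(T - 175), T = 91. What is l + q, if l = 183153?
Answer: 176685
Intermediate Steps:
q = -6468 (q = 77*(91 - 175) = 77*(-84) = -6468)
l + q = 183153 - 6468 = 176685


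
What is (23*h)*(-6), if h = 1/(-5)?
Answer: 138/5 ≈ 27.600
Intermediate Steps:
h = -1/5 ≈ -0.20000
(23*h)*(-6) = (23*(-1/5))*(-6) = -23/5*(-6) = 138/5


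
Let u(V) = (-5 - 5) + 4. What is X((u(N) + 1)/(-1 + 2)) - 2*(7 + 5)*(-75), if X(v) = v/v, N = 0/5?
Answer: 1801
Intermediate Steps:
N = 0 (N = 0*(⅕) = 0)
u(V) = -6 (u(V) = -10 + 4 = -6)
X(v) = 1
X((u(N) + 1)/(-1 + 2)) - 2*(7 + 5)*(-75) = 1 - 2*(7 + 5)*(-75) = 1 - 2*12*(-75) = 1 - 24*(-75) = 1 + 1800 = 1801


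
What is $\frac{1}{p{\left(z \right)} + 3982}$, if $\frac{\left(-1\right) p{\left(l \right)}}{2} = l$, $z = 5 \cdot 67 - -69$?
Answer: $\frac{1}{3174} \approx 0.00031506$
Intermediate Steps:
$z = 404$ ($z = 335 + 69 = 404$)
$p{\left(l \right)} = - 2 l$
$\frac{1}{p{\left(z \right)} + 3982} = \frac{1}{\left(-2\right) 404 + 3982} = \frac{1}{-808 + 3982} = \frac{1}{3174}$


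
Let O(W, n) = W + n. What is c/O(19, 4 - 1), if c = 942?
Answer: 471/11 ≈ 42.818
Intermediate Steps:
c/O(19, 4 - 1) = 942/(19 + (4 - 1)) = 942/(19 + 3) = 942/22 = 942*(1/22) = 471/11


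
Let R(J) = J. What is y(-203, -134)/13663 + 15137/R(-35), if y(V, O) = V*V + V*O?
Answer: -204422446/478205 ≈ -427.48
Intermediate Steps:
y(V, O) = V² + O*V
y(-203, -134)/13663 + 15137/R(-35) = -203*(-134 - 203)/13663 + 15137/(-35) = -203*(-337)*(1/13663) + 15137*(-1/35) = 68411*(1/13663) - 15137/35 = 68411/13663 - 15137/35 = -204422446/478205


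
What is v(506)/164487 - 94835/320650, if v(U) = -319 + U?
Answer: -3107832619/10548551310 ≈ -0.29462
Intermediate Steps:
v(506)/164487 - 94835/320650 = (-319 + 506)/164487 - 94835/320650 = 187*(1/164487) - 94835*1/320650 = 187/164487 - 18967/64130 = -3107832619/10548551310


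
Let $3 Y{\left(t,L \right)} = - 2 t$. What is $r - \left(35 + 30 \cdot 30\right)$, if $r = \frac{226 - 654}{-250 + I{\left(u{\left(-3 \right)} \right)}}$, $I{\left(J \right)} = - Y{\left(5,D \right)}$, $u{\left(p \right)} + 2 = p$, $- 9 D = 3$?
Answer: $- \frac{172654}{185} \approx -933.26$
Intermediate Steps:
$D = - \frac{1}{3}$ ($D = \left(- \frac{1}{9}\right) 3 = - \frac{1}{3} \approx -0.33333$)
$u{\left(p \right)} = -2 + p$
$Y{\left(t,L \right)} = - \frac{2 t}{3}$ ($Y{\left(t,L \right)} = \frac{\left(-2\right) t}{3} = - \frac{2 t}{3}$)
$I{\left(J \right)} = \frac{10}{3}$ ($I{\left(J \right)} = - \frac{\left(-2\right) 5}{3} = \left(-1\right) \left(- \frac{10}{3}\right) = \frac{10}{3}$)
$r = \frac{321}{185}$ ($r = \frac{226 - 654}{-250 + \frac{10}{3}} = - \frac{428}{- \frac{740}{3}} = \left(-428\right) \left(- \frac{3}{740}\right) = \frac{321}{185} \approx 1.7351$)
$r - \left(35 + 30 \cdot 30\right) = \frac{321}{185} - \left(35 + 30 \cdot 30\right) = \frac{321}{185} - \left(35 + 900\right) = \frac{321}{185} - 935 = - \frac{172654}{185}$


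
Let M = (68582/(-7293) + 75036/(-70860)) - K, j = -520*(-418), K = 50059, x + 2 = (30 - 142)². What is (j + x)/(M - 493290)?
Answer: -4950383781915/11699932458712 ≈ -0.42311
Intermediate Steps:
x = 12542 (x = -2 + (30 - 142)² = -2 + (-112)² = -2 + 12544 = 12542)
j = 217360
M = -2156249674574/43065165 (M = (68582/(-7293) + 75036/(-70860)) - 1*50059 = (68582*(-1/7293) + 75036*(-1/70860)) - 50059 = (-68582/7293 - 6253/5905) - 50059 = -450579839/43065165 - 50059 = -2156249674574/43065165 ≈ -50069.)
(j + x)/(M - 493290) = (217360 + 12542)/(-2156249674574/43065165 - 493290) = 229902/(-23399864917424/43065165) = 229902*(-43065165/23399864917424) = -4950383781915/11699932458712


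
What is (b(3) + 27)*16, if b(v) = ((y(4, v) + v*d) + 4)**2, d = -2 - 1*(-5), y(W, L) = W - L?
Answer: 3568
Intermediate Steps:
d = 3 (d = -2 + 5 = 3)
b(v) = (8 + 2*v)**2 (b(v) = (((4 - v) + v*3) + 4)**2 = (((4 - v) + 3*v) + 4)**2 = ((4 + 2*v) + 4)**2 = (8 + 2*v)**2)
(b(3) + 27)*16 = (4*(4 + 3)**2 + 27)*16 = (4*7**2 + 27)*16 = (4*49 + 27)*16 = (196 + 27)*16 = 223*16 = 3568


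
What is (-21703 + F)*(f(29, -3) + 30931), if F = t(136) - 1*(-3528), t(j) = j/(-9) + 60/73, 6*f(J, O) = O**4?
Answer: -739596015707/1314 ≈ -5.6286e+8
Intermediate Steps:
f(J, O) = O**4/6
t(j) = 60/73 - j/9 (t(j) = j*(-1/9) + 60*(1/73) = -j/9 + 60/73 = 60/73 - j/9)
F = 2308508/657 (F = (60/73 - 1/9*136) - 1*(-3528) = (60/73 - 136/9) + 3528 = -9388/657 + 3528 = 2308508/657 ≈ 3513.7)
(-21703 + F)*(f(29, -3) + 30931) = (-21703 + 2308508/657)*((1/6)*(-3)**4 + 30931) = -11950363*((1/6)*81 + 30931)/657 = -11950363*(27/2 + 30931)/657 = -11950363/657*61889/2 = -739596015707/1314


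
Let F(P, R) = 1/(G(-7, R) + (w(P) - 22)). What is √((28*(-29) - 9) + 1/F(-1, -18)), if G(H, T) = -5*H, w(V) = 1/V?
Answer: I*√809 ≈ 28.443*I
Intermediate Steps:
F(P, R) = 1/(13 + 1/P) (F(P, R) = 1/(-5*(-7) + (1/P - 22)) = 1/(35 + (-22 + 1/P)) = 1/(13 + 1/P))
√((28*(-29) - 9) + 1/F(-1, -18)) = √((28*(-29) - 9) + 1/(-1/(1 + 13*(-1)))) = √((-812 - 9) + 1/(-1/(1 - 13))) = √(-821 + 1/(-1/(-12))) = √(-821 + 1/(-1*(-1/12))) = √(-821 + 1/(1/12)) = √(-821 + 12) = √(-809) = I*√809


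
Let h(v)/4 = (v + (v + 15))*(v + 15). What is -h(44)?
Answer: -24308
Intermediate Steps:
h(v) = 4*(15 + v)*(15 + 2*v) (h(v) = 4*((v + (v + 15))*(v + 15)) = 4*((v + (15 + v))*(15 + v)) = 4*((15 + 2*v)*(15 + v)) = 4*((15 + v)*(15 + 2*v)) = 4*(15 + v)*(15 + 2*v))
-h(44) = -(900 + 8*44² + 180*44) = -(900 + 8*1936 + 7920) = -(900 + 15488 + 7920) = -1*24308 = -24308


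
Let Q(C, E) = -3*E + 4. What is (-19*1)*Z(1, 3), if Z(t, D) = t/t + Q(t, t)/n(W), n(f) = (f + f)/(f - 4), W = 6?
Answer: -133/6 ≈ -22.167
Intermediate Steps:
Q(C, E) = 4 - 3*E
n(f) = 2*f/(-4 + f) (n(f) = (2*f)/(-4 + f) = 2*f/(-4 + f))
Z(t, D) = 5/3 - t/2 (Z(t, D) = t/t + (4 - 3*t)/((2*6/(-4 + 6))) = 1 + (4 - 3*t)/((2*6/2)) = 1 + (4 - 3*t)/((2*6*(½))) = 1 + (4 - 3*t)/6 = 1 + (4 - 3*t)*(⅙) = 1 + (⅔ - t/2) = 5/3 - t/2)
(-19*1)*Z(1, 3) = (-19*1)*(5/3 - ½*1) = -19*(5/3 - ½) = -19*7/6 = -133/6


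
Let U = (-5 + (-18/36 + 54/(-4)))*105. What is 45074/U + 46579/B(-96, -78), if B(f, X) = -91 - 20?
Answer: -32642773/73815 ≈ -442.22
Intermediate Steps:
B(f, X) = -111
U = -1995 (U = (-5 + (-18*1/36 + 54*(-¼)))*105 = (-5 + (-½ - 27/2))*105 = (-5 - 14)*105 = -19*105 = -1995)
45074/U + 46579/B(-96, -78) = 45074/(-1995) + 46579/(-111) = 45074*(-1/1995) + 46579*(-1/111) = -45074/1995 - 46579/111 = -32642773/73815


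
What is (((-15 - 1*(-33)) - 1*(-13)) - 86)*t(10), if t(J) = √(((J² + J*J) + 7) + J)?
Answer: -55*√217 ≈ -810.20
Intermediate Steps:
t(J) = √(7 + J + 2*J²) (t(J) = √(((J² + J²) + 7) + J) = √((2*J² + 7) + J) = √((7 + 2*J²) + J) = √(7 + J + 2*J²))
(((-15 - 1*(-33)) - 1*(-13)) - 86)*t(10) = (((-15 - 1*(-33)) - 1*(-13)) - 86)*√(7 + 10 + 2*10²) = (((-15 + 33) + 13) - 86)*√(7 + 10 + 2*100) = ((18 + 13) - 86)*√(7 + 10 + 200) = (31 - 86)*√217 = -55*√217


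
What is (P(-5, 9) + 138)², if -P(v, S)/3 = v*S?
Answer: 74529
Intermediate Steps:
P(v, S) = -3*S*v (P(v, S) = -3*v*S = -3*S*v)
(P(-5, 9) + 138)² = (-3*9*(-5) + 138)² = (135 + 138)² = 273² = 74529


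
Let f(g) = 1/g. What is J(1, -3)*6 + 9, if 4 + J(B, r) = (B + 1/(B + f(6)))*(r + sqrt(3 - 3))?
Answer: -339/7 ≈ -48.429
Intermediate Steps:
f(g) = 1/g
J(B, r) = -4 + r*(B + 1/(1/6 + B)) (J(B, r) = -4 + (B + 1/(B + 1/6))*(r + sqrt(3 - 3)) = -4 + (B + 1/(B + 1/6))*(r + sqrt(0)) = -4 + (B + 1/(1/6 + B))*(r + 0) = -4 + (B + 1/(1/6 + B))*r = -4 + r*(B + 1/(1/6 + B)))
J(1, -3)*6 + 9 = ((-4 - 24*1 + 6*(-3) + 1*(-3) + 6*(-3)*1**2)/(1 + 6*1))*6 + 9 = ((-4 - 24 - 18 - 3 + 6*(-3)*1)/(1 + 6))*6 + 9 = ((-4 - 24 - 18 - 3 - 18)/7)*6 + 9 = ((1/7)*(-67))*6 + 9 = -67/7*6 + 9 = -402/7 + 9 = -339/7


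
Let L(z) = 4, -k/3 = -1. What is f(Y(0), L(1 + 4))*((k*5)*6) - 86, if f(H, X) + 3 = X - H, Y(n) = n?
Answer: 4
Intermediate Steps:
k = 3 (k = -3*(-1) = 3)
f(H, X) = -3 + X - H (f(H, X) = -3 + (X - H) = -3 + X - H)
f(Y(0), L(1 + 4))*((k*5)*6) - 86 = (-3 + 4 - 1*0)*((3*5)*6) - 86 = (-3 + 4 + 0)*(15*6) - 86 = 1*90 - 86 = 90 - 86 = 4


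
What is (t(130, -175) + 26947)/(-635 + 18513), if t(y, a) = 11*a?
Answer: 12511/8939 ≈ 1.3996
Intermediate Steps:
(t(130, -175) + 26947)/(-635 + 18513) = (11*(-175) + 26947)/(-635 + 18513) = (-1925 + 26947)/17878 = 25022*(1/17878) = 12511/8939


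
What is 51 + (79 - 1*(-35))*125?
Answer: 14301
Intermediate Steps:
51 + (79 - 1*(-35))*125 = 51 + (79 + 35)*125 = 51 + 114*125 = 51 + 14250 = 14301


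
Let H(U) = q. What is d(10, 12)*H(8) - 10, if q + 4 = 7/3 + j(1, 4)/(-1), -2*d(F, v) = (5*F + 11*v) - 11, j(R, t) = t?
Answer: 949/2 ≈ 474.50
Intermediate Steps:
d(F, v) = 11/2 - 11*v/2 - 5*F/2 (d(F, v) = -((5*F + 11*v) - 11)/2 = -(-11 + 5*F + 11*v)/2 = 11/2 - 11*v/2 - 5*F/2)
q = -17/3 (q = -4 + (7/3 + 4/(-1)) = -4 + (7*(⅓) + 4*(-1)) = -4 + (7/3 - 4) = -4 - 5/3 = -17/3 ≈ -5.6667)
H(U) = -17/3
d(10, 12)*H(8) - 10 = (11/2 - 11/2*12 - 5/2*10)*(-17/3) - 10 = (11/2 - 66 - 25)*(-17/3) - 10 = -171/2*(-17/3) - 10 = 969/2 - 10 = 949/2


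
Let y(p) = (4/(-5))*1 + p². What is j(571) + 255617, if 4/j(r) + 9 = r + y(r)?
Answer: 417425372807/1633011 ≈ 2.5562e+5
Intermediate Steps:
y(p) = -⅘ + p² (y(p) = (4*(-⅕))*1 + p² = -⅘*1 + p² = -⅘ + p²)
j(r) = 4/(-49/5 + r + r²) (j(r) = 4/(-9 + (r + (-⅘ + r²))) = 4/(-9 + (-⅘ + r + r²)) = 4/(-49/5 + r + r²))
j(571) + 255617 = 20/(-49 + 5*571 + 5*571²) + 255617 = 20/(-49 + 2855 + 5*326041) + 255617 = 20/(-49 + 2855 + 1630205) + 255617 = 20/1633011 + 255617 = 417425372807/1633011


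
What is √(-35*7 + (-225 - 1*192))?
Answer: I*√662 ≈ 25.729*I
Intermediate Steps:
√(-35*7 + (-225 - 1*192)) = √(-245 + (-225 - 192)) = √(-245 - 417) = √(-662) = I*√662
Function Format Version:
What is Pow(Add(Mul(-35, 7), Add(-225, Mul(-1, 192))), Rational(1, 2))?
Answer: Mul(I, Pow(662, Rational(1, 2))) ≈ Mul(25.729, I)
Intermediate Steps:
Pow(Add(Mul(-35, 7), Add(-225, Mul(-1, 192))), Rational(1, 2)) = Pow(Add(-245, Add(-225, -192)), Rational(1, 2)) = Pow(Add(-245, -417), Rational(1, 2)) = Pow(-662, Rational(1, 2)) = Mul(I, Pow(662, Rational(1, 2)))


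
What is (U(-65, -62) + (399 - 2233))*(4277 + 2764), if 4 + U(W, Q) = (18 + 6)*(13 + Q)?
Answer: -21221574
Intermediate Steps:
U(W, Q) = 308 + 24*Q (U(W, Q) = -4 + (18 + 6)*(13 + Q) = -4 + 24*(13 + Q) = -4 + (312 + 24*Q) = 308 + 24*Q)
(U(-65, -62) + (399 - 2233))*(4277 + 2764) = ((308 + 24*(-62)) + (399 - 2233))*(4277 + 2764) = ((308 - 1488) - 1834)*7041 = (-1180 - 1834)*7041 = -3014*7041 = -21221574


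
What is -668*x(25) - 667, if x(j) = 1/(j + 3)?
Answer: -4836/7 ≈ -690.86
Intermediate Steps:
x(j) = 1/(3 + j)
-668*x(25) - 667 = -668/(3 + 25) - 667 = -668/28 - 667 = -668*1/28 - 667 = -167/7 - 667 = -4836/7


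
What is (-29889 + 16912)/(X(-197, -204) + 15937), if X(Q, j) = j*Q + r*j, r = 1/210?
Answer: -454195/1964341 ≈ -0.23122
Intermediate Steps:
r = 1/210 ≈ 0.0047619
X(Q, j) = j/210 + Q*j (X(Q, j) = j*Q + j/210 = Q*j + j/210 = j/210 + Q*j)
(-29889 + 16912)/(X(-197, -204) + 15937) = (-29889 + 16912)/(-204*(1/210 - 197) + 15937) = -12977/(-204*(-41369/210) + 15937) = -12977/(1406546/35 + 15937) = -12977/1964341/35 = -12977*35/1964341 = -454195/1964341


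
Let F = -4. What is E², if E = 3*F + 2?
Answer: 100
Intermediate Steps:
E = -10 (E = 3*(-4) + 2 = -12 + 2 = -10)
E² = (-10)² = 100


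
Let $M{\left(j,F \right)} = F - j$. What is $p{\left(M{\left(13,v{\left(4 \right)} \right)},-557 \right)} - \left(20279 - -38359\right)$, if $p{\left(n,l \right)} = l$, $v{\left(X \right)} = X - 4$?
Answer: $-59195$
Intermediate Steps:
$v{\left(X \right)} = -4 + X$
$p{\left(M{\left(13,v{\left(4 \right)} \right)},-557 \right)} - \left(20279 - -38359\right) = -557 - \left(20279 - -38359\right) = -557 - \left(20279 + 38359\right) = -557 - 58638 = -59195$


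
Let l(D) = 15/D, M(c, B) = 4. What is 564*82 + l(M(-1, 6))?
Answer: 185007/4 ≈ 46252.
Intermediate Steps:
564*82 + l(M(-1, 6)) = 564*82 + 15/4 = 46248 + 15*(¼) = 46248 + 15/4 = 185007/4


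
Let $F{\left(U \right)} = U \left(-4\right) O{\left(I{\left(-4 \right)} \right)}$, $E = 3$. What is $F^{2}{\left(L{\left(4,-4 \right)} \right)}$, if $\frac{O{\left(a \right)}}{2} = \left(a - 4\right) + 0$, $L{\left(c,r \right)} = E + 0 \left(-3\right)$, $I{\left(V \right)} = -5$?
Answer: $46656$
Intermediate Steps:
$L{\left(c,r \right)} = 3$ ($L{\left(c,r \right)} = 3 + 0 \left(-3\right) = 3 + 0 = 3$)
$O{\left(a \right)} = -8 + 2 a$ ($O{\left(a \right)} = 2 \left(\left(a - 4\right) + 0\right) = 2 \left(\left(-4 + a\right) + 0\right) = 2 \left(-4 + a\right) = -8 + 2 a$)
$F{\left(U \right)} = 72 U$ ($F{\left(U \right)} = U \left(-4\right) \left(-8 + 2 \left(-5\right)\right) = - 4 U \left(-8 - 10\right) = - 4 U \left(-18\right) = 72 U$)
$F^{2}{\left(L{\left(4,-4 \right)} \right)} = \left(72 \cdot 3\right)^{2} = 216^{2} = 46656$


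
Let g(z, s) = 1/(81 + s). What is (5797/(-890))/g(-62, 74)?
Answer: -179707/178 ≈ -1009.6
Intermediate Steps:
(5797/(-890))/g(-62, 74) = (5797/(-890))/(1/(81 + 74)) = (5797*(-1/890))/(1/155) = -5797/(890*1/155) = -5797/890*155 = -179707/178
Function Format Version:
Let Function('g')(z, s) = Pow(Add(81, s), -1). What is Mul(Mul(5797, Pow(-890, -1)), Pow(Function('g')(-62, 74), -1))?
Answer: Rational(-179707, 178) ≈ -1009.6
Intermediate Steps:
Mul(Mul(5797, Pow(-890, -1)), Pow(Function('g')(-62, 74), -1)) = Mul(Mul(5797, Pow(-890, -1)), Pow(Pow(Add(81, 74), -1), -1)) = Mul(Mul(5797, Rational(-1, 890)), Pow(Pow(155, -1), -1)) = Mul(Rational(-5797, 890), Pow(Rational(1, 155), -1)) = Mul(Rational(-5797, 890), 155) = Rational(-179707, 178)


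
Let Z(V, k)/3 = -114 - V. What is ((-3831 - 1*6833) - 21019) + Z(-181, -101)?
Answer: -31482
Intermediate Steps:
Z(V, k) = -342 - 3*V (Z(V, k) = 3*(-114 - V) = -342 - 3*V)
((-3831 - 1*6833) - 21019) + Z(-181, -101) = ((-3831 - 1*6833) - 21019) + (-342 - 3*(-181)) = ((-3831 - 6833) - 21019) + (-342 + 543) = (-10664 - 21019) + 201 = -31683 + 201 = -31482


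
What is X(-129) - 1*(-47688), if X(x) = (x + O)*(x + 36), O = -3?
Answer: 59964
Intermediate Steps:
X(x) = (-3 + x)*(36 + x) (X(x) = (x - 3)*(x + 36) = (-3 + x)*(36 + x))
X(-129) - 1*(-47688) = (-108 + (-129)**2 + 33*(-129)) - 1*(-47688) = (-108 + 16641 - 4257) + 47688 = 12276 + 47688 = 59964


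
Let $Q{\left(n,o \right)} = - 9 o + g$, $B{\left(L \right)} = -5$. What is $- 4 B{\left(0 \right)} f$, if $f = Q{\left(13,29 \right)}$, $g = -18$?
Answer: $-5580$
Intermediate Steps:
$Q{\left(n,o \right)} = -18 - 9 o$ ($Q{\left(n,o \right)} = - 9 o - 18 = -18 - 9 o$)
$f = -279$ ($f = -18 - 261 = -279$)
$- 4 B{\left(0 \right)} f = \left(-4\right) \left(-5\right) \left(-279\right) = 20 \left(-279\right) = -5580$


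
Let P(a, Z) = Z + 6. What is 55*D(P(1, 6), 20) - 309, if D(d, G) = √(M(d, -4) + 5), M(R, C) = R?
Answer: -309 + 55*√17 ≈ -82.229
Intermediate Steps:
P(a, Z) = 6 + Z
D(d, G) = √(5 + d) (D(d, G) = √(d + 5) = √(5 + d))
55*D(P(1, 6), 20) - 309 = 55*√(5 + (6 + 6)) - 309 = 55*√(5 + 12) - 309 = 55*√17 - 309 = -309 + 55*√17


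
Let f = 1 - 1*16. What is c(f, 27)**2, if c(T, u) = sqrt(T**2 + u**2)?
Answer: 954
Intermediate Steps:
f = -15 (f = 1 - 16 = -15)
c(f, 27)**2 = (sqrt((-15)**2 + 27**2))**2 = (sqrt(225 + 729))**2 = (sqrt(954))**2 = (3*sqrt(106))**2 = 954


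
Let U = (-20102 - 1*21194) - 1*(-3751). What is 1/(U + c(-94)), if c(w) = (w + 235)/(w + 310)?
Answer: -72/2703193 ≈ -2.6635e-5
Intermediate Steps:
c(w) = (235 + w)/(310 + w)
U = -37545 (U = (-20102 - 21194) + 3751 = -41296 + 3751 = -37545)
1/(U + c(-94)) = 1/(-37545 + (235 - 94)/(310 - 94)) = 1/(-37545 + 141/216) = 1/(-37545 + (1/216)*141) = 1/(-37545 + 47/72) = 1/(-2703193/72) = -72/2703193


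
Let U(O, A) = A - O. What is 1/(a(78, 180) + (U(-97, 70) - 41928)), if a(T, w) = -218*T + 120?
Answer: -1/58645 ≈ -1.7052e-5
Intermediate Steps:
a(T, w) = 120 - 218*T
1/(a(78, 180) + (U(-97, 70) - 41928)) = 1/((120 - 218*78) + ((70 - 1*(-97)) - 41928)) = 1/((120 - 17004) + ((70 + 97) - 41928)) = 1/(-16884 + (167 - 41928)) = 1/(-16884 - 41761) = 1/(-58645) = -1/58645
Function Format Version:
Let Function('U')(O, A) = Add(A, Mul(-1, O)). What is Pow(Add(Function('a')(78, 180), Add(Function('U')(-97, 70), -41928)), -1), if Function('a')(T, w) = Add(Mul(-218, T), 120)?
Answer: Rational(-1, 58645) ≈ -1.7052e-5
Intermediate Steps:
Function('a')(T, w) = Add(120, Mul(-218, T))
Pow(Add(Function('a')(78, 180), Add(Function('U')(-97, 70), -41928)), -1) = Pow(Add(Add(120, Mul(-218, 78)), Add(Add(70, Mul(-1, -97)), -41928)), -1) = Pow(Add(Add(120, -17004), Add(Add(70, 97), -41928)), -1) = Pow(Add(-16884, Add(167, -41928)), -1) = Pow(Add(-16884, -41761), -1) = Pow(-58645, -1) = Rational(-1, 58645)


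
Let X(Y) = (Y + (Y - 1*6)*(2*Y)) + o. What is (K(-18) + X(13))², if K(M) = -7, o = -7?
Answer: 32761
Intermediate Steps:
X(Y) = -7 + Y + 2*Y*(-6 + Y) (X(Y) = (Y + (Y - 1*6)*(2*Y)) - 7 = (Y + (Y - 6)*(2*Y)) - 7 = (Y + (-6 + Y)*(2*Y)) - 7 = (Y + 2*Y*(-6 + Y)) - 7 = -7 + Y + 2*Y*(-6 + Y))
(K(-18) + X(13))² = (-7 + (-7 - 11*13 + 2*13²))² = (-7 + (-7 - 143 + 2*169))² = (-7 + (-7 - 143 + 338))² = (-7 + 188)² = 181² = 32761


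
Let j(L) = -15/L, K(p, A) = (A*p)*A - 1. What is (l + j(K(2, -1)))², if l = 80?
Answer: 4225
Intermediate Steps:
K(p, A) = -1 + p*A² (K(p, A) = p*A² - 1 = -1 + p*A²)
(l + j(K(2, -1)))² = (80 - 15/(-1 + 2*(-1)²))² = (80 - 15/(-1 + 2*1))² = (80 - 15/(-1 + 2))² = (80 - 15/1)² = (80 - 15*1)² = (80 - 15)² = 65² = 4225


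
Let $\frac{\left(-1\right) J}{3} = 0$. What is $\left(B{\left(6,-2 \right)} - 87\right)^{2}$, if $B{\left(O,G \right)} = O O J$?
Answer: $7569$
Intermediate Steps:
$J = 0$ ($J = \left(-3\right) 0 = 0$)
$B{\left(O,G \right)} = 0$ ($B{\left(O,G \right)} = O O 0 = O^{2} \cdot 0 = 0$)
$\left(B{\left(6,-2 \right)} - 87\right)^{2} = \left(0 - 87\right)^{2} = \left(-87\right)^{2} = 7569$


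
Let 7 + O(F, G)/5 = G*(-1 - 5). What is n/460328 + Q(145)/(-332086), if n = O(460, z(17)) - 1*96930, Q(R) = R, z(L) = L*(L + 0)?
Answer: -17573326085/76434242104 ≈ -0.22991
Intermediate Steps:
z(L) = L² (z(L) = L*L = L²)
O(F, G) = -35 - 30*G (O(F, G) = -35 + 5*(G*(-1 - 5)) = -35 + 5*(G*(-6)) = -35 + 5*(-6*G) = -35 - 30*G)
n = -105635 (n = (-35 - 30*17²) - 1*96930 = (-35 - 30*289) - 96930 = (-35 - 8670) - 96930 = -8705 - 96930 = -105635)
n/460328 + Q(145)/(-332086) = -105635/460328 + 145/(-332086) = -105635*1/460328 + 145*(-1/332086) = -105635/460328 - 145/332086 = -17573326085/76434242104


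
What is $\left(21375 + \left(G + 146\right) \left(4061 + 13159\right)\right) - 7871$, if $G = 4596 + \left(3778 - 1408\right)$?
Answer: $122482144$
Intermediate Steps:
$G = 6966$ ($G = 4596 + 2370 = 6966$)
$\left(21375 + \left(G + 146\right) \left(4061 + 13159\right)\right) - 7871 = \left(21375 + \left(6966 + 146\right) \left(4061 + 13159\right)\right) - 7871 = \left(21375 + 7112 \cdot 17220\right) - 7871 = \left(21375 + 122468640\right) - 7871 = 122490015 - 7871 = 122482144$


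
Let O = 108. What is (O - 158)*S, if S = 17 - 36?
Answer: 950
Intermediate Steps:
S = -19
(O - 158)*S = (108 - 158)*(-19) = -50*(-19) = 950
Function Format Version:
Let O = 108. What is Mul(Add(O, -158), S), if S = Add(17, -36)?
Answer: 950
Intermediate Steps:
S = -19
Mul(Add(O, -158), S) = Mul(Add(108, -158), -19) = Mul(-50, -19) = 950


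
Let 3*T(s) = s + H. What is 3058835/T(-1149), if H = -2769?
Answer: -3058835/1306 ≈ -2342.1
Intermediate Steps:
T(s) = -923 + s/3 (T(s) = (s - 2769)/3 = (-2769 + s)/3 = -923 + s/3)
3058835/T(-1149) = 3058835/(-923 + (⅓)*(-1149)) = 3058835/(-923 - 383) = 3058835/(-1306) = 3058835*(-1/1306) = -3058835/1306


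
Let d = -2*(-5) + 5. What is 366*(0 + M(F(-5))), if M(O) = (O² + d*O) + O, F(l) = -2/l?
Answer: 60024/25 ≈ 2401.0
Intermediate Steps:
d = 15 (d = 10 + 5 = 15)
M(O) = O² + 16*O (M(O) = (O² + 15*O) + O = O² + 16*O)
366*(0 + M(F(-5))) = 366*(0 + (-2/(-5))*(16 - 2/(-5))) = 366*(0 + (-2*(-⅕))*(16 - 2*(-⅕))) = 366*(0 + 2*(16 + ⅖)/5) = 366*(0 + (⅖)*(82/5)) = 366*(0 + 164/25) = 366*(164/25) = 60024/25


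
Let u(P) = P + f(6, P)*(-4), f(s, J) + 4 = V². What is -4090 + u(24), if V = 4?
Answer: -4114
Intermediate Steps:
f(s, J) = 12 (f(s, J) = -4 + 4² = -4 + 16 = 12)
u(P) = -48 + P (u(P) = P + 12*(-4) = P - 48 = -48 + P)
-4090 + u(24) = -4090 + (-48 + 24) = -4090 - 24 = -4114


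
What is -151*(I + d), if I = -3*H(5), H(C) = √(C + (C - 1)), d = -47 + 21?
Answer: 5285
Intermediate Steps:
d = -26
H(C) = √(-1 + 2*C) (H(C) = √(C + (-1 + C)) = √(-1 + 2*C))
I = -9 (I = -3*√(-1 + 2*5) = -3*√(-1 + 10) = -3*√9 = -3*3 = -9)
-151*(I + d) = -151*(-9 - 26) = -151*(-35) = 5285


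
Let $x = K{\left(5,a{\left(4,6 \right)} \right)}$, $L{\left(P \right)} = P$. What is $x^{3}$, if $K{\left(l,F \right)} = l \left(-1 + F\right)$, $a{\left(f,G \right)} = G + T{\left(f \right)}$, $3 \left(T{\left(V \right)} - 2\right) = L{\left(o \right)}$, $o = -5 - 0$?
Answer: $\frac{512000}{27} \approx 18963.0$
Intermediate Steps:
$o = -5$ ($o = -5 + 0 = -5$)
$T{\left(V \right)} = \frac{1}{3}$ ($T{\left(V \right)} = 2 + \frac{1}{3} \left(-5\right) = 2 - \frac{5}{3} = \frac{1}{3}$)
$a{\left(f,G \right)} = \frac{1}{3} + G$ ($a{\left(f,G \right)} = G + \frac{1}{3} = \frac{1}{3} + G$)
$x = \frac{80}{3}$ ($x = 5 \left(-1 + \left(\frac{1}{3} + 6\right)\right) = 5 \left(-1 + \frac{19}{3}\right) = 5 \cdot \frac{16}{3} = \frac{80}{3} \approx 26.667$)
$x^{3} = \left(\frac{80}{3}\right)^{3} = \frac{512000}{27}$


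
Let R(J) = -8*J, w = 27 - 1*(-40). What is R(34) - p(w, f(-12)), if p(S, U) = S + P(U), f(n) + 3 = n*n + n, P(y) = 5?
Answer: -344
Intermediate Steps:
w = 67 (w = 27 + 40 = 67)
f(n) = -3 + n + n² (f(n) = -3 + (n*n + n) = -3 + (n² + n) = -3 + (n + n²) = -3 + n + n²)
p(S, U) = 5 + S (p(S, U) = S + 5 = 5 + S)
R(34) - p(w, f(-12)) = -8*34 - (5 + 67) = -272 - 1*72 = -272 - 72 = -344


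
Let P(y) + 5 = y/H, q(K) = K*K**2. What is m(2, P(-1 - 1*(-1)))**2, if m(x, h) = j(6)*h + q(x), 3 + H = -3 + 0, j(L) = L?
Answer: 484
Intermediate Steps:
q(K) = K**3
H = -6 (H = -3 + (-3 + 0) = -3 - 3 = -6)
P(y) = -5 - y/6 (P(y) = -5 + y/(-6) = -5 + y*(-1/6) = -5 - y/6)
m(x, h) = x**3 + 6*h (m(x, h) = 6*h + x**3 = x**3 + 6*h)
m(2, P(-1 - 1*(-1)))**2 = (2**3 + 6*(-5 - (-1 - 1*(-1))/6))**2 = (8 + 6*(-5 - (-1 + 1)/6))**2 = (8 + 6*(-5 - 1/6*0))**2 = (8 + 6*(-5 + 0))**2 = (8 + 6*(-5))**2 = (8 - 30)**2 = (-22)**2 = 484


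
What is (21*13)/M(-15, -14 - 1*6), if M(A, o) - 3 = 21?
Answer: 91/8 ≈ 11.375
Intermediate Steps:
M(A, o) = 24 (M(A, o) = 3 + 21 = 24)
(21*13)/M(-15, -14 - 1*6) = (21*13)/24 = 273*(1/24) = 91/8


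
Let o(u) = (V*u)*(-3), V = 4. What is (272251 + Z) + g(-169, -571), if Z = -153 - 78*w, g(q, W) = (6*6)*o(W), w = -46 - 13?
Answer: 523372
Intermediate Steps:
w = -59
o(u) = -12*u (o(u) = (4*u)*(-3) = -12*u)
g(q, W) = -432*W (g(q, W) = (6*6)*(-12*W) = 36*(-12*W) = -432*W)
Z = 4449 (Z = -153 - 78*(-59) = -153 + 4602 = 4449)
(272251 + Z) + g(-169, -571) = (272251 + 4449) - 432*(-571) = 276700 + 246672 = 523372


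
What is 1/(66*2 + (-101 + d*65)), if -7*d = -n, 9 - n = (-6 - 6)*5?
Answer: 7/4702 ≈ 0.0014887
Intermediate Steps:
n = 69 (n = 9 - (-6 - 6)*5 = 9 - (-12)*5 = 9 - 1*(-60) = 9 + 60 = 69)
d = 69/7 (d = -(-1)*69/7 = -⅐*(-69) = 69/7 ≈ 9.8571)
1/(66*2 + (-101 + d*65)) = 1/(66*2 + (-101 + (69/7)*65)) = 1/(132 + (-101 + 4485/7)) = 1/(132 + 3778/7) = 1/(4702/7) = 7/4702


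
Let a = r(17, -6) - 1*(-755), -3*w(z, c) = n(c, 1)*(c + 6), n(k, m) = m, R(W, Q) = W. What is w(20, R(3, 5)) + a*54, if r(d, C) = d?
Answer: 41685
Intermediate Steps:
w(z, c) = -2 - c/3 (w(z, c) = -(c + 6)/3 = -(6 + c)/3 = -2 - c/3)
a = 772 (a = 17 - 1*(-755) = 17 + 755 = 772)
w(20, R(3, 5)) + a*54 = (-2 - ⅓*3) + 772*54 = (-2 - 1) + 41688 = -3 + 41688 = 41685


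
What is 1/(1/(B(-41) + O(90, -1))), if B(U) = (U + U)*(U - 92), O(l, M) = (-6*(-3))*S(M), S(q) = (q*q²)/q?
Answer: 10924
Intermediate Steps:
S(q) = q² (S(q) = q³/q = q²)
O(l, M) = 18*M² (O(l, M) = (-6*(-3))*M² = 18*M²)
B(U) = 2*U*(-92 + U) (B(U) = (2*U)*(-92 + U) = 2*U*(-92 + U))
1/(1/(B(-41) + O(90, -1))) = 1/(1/(2*(-41)*(-92 - 41) + 18*(-1)²)) = 1/(1/(2*(-41)*(-133) + 18*1)) = 1/(1/(10906 + 18)) = 1/(1/10924) = 10924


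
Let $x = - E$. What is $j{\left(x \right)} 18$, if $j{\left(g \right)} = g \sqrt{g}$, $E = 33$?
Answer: $- 594 i \sqrt{33} \approx - 3412.3 i$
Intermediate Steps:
$x = -33$ ($x = \left(-1\right) 33 = -33$)
$j{\left(g \right)} = g^{\frac{3}{2}}$
$j{\left(x \right)} 18 = \left(-33\right)^{\frac{3}{2}} \cdot 18 = - 33 i \sqrt{33} \cdot 18 = - 594 i \sqrt{33}$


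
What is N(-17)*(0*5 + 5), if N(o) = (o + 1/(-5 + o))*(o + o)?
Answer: 31875/11 ≈ 2897.7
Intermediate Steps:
N(o) = 2*o*(o + 1/(-5 + o)) (N(o) = (o + 1/(-5 + o))*(2*o) = 2*o*(o + 1/(-5 + o)))
N(-17)*(0*5 + 5) = (2*(-17)*(1 + (-17)**2 - 5*(-17))/(-5 - 17))*(0*5 + 5) = (2*(-17)*(1 + 289 + 85)/(-22))*(0 + 5) = (2*(-17)*(-1/22)*375)*5 = (6375/11)*5 = 31875/11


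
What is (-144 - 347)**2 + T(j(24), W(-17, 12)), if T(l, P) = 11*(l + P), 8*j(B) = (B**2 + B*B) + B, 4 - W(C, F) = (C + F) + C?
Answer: 242984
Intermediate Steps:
W(C, F) = 4 - F - 2*C (W(C, F) = 4 - ((C + F) + C) = 4 - (F + 2*C) = 4 + (-F - 2*C) = 4 - F - 2*C)
j(B) = B**2/4 + B/8 (j(B) = ((B**2 + B*B) + B)/8 = ((B**2 + B**2) + B)/8 = (2*B**2 + B)/8 = (B + 2*B**2)/8 = B**2/4 + B/8)
T(l, P) = 11*P + 11*l (T(l, P) = 11*(P + l) = 11*P + 11*l)
(-144 - 347)**2 + T(j(24), W(-17, 12)) = (-144 - 347)**2 + (11*(4 - 1*12 - 2*(-17)) + 11*((1/8)*24*(1 + 2*24))) = (-491)**2 + (11*(4 - 12 + 34) + 11*((1/8)*24*(1 + 48))) = 241081 + (11*26 + 11*((1/8)*24*49)) = 241081 + (286 + 11*147) = 241081 + (286 + 1617) = 241081 + 1903 = 242984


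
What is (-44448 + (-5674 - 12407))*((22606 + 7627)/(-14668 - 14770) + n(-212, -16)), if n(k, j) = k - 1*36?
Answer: 458391157353/29438 ≈ 1.5571e+7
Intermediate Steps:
n(k, j) = -36 + k (n(k, j) = k - 36 = -36 + k)
(-44448 + (-5674 - 12407))*((22606 + 7627)/(-14668 - 14770) + n(-212, -16)) = (-44448 + (-5674 - 12407))*((22606 + 7627)/(-14668 - 14770) + (-36 - 212)) = (-44448 - 18081)*(30233/(-29438) - 248) = -62529*(30233*(-1/29438) - 248) = -62529*(-30233/29438 - 248) = -62529*(-7330857/29438) = 458391157353/29438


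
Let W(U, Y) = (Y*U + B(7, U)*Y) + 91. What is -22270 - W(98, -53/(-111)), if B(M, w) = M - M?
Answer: -2487265/111 ≈ -22408.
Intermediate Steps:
B(M, w) = 0
W(U, Y) = 91 + U*Y (W(U, Y) = (Y*U + 0*Y) + 91 = (U*Y + 0) + 91 = U*Y + 91 = 91 + U*Y)
-22270 - W(98, -53/(-111)) = -22270 - (91 + 98*(-53/(-111))) = -22270 - (91 + 98*(-53*(-1/111))) = -22270 - (91 + 98*(53/111)) = -22270 - (91 + 5194/111) = -22270 - 1*15295/111 = -22270 - 15295/111 = -2487265/111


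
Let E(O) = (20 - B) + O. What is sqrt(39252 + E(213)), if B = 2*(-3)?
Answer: sqrt(39491) ≈ 198.72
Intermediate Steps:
B = -6
E(O) = 26 + O (E(O) = (20 - 1*(-6)) + O = (20 + 6) + O = 26 + O)
sqrt(39252 + E(213)) = sqrt(39252 + (26 + 213)) = sqrt(39252 + 239) = sqrt(39491)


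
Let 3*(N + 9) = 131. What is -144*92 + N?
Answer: -39640/3 ≈ -13213.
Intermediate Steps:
N = 104/3 (N = -9 + (⅓)*131 = -9 + 131/3 = 104/3 ≈ 34.667)
-144*92 + N = -144*92 + 104/3 = -13248 + 104/3 = -39640/3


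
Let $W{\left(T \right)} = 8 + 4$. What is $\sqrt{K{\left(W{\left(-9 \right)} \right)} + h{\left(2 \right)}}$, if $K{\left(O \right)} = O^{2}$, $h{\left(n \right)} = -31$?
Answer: $\sqrt{113} \approx 10.63$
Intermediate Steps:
$W{\left(T \right)} = 12$
$\sqrt{K{\left(W{\left(-9 \right)} \right)} + h{\left(2 \right)}} = \sqrt{12^{2} - 31} = \sqrt{144 - 31} = \sqrt{113}$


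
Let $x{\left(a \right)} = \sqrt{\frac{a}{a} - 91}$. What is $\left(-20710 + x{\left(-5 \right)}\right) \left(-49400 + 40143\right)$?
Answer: $191712470 - 27771 i \sqrt{10} \approx 1.9171 \cdot 10^{8} - 87820.0 i$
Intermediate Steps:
$x{\left(a \right)} = 3 i \sqrt{10}$ ($x{\left(a \right)} = \sqrt{1 - 91} = \sqrt{-90} = 3 i \sqrt{10}$)
$\left(-20710 + x{\left(-5 \right)}\right) \left(-49400 + 40143\right) = \left(-20710 + 3 i \sqrt{10}\right) \left(-49400 + 40143\right) = \left(-20710 + 3 i \sqrt{10}\right) \left(-9257\right) = 191712470 - 27771 i \sqrt{10}$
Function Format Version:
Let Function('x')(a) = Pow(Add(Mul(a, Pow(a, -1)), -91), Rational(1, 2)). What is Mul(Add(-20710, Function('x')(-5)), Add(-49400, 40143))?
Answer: Add(191712470, Mul(-27771, I, Pow(10, Rational(1, 2)))) ≈ Add(1.9171e+8, Mul(-87820., I))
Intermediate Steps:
Function('x')(a) = Mul(3, I, Pow(10, Rational(1, 2))) (Function('x')(a) = Pow(Add(1, -91), Rational(1, 2)) = Pow(-90, Rational(1, 2)) = Mul(3, I, Pow(10, Rational(1, 2))))
Mul(Add(-20710, Function('x')(-5)), Add(-49400, 40143)) = Mul(Add(-20710, Mul(3, I, Pow(10, Rational(1, 2)))), Add(-49400, 40143)) = Mul(Add(-20710, Mul(3, I, Pow(10, Rational(1, 2)))), -9257) = Add(191712470, Mul(-27771, I, Pow(10, Rational(1, 2))))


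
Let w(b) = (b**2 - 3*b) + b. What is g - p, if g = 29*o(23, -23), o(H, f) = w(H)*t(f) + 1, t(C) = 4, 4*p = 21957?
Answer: 202271/4 ≈ 50568.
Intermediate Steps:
p = 21957/4 (p = (1/4)*21957 = 21957/4 ≈ 5489.3)
w(b) = b**2 - 2*b
o(H, f) = 1 + 4*H*(-2 + H) (o(H, f) = (H*(-2 + H))*4 + 1 = 4*H*(-2 + H) + 1 = 1 + 4*H*(-2 + H))
g = 56057 (g = 29*(1 + 4*23*(-2 + 23)) = 29*(1 + 4*23*21) = 29*(1 + 1932) = 29*1933 = 56057)
g - p = 56057 - 1*21957/4 = 56057 - 21957/4 = 202271/4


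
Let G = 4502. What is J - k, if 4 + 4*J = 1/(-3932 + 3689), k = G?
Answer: -4376917/972 ≈ -4503.0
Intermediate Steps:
k = 4502
J = -973/972 (J = -1 + 1/(4*(-3932 + 3689)) = -1 + (¼)/(-243) = -1 + (¼)*(-1/243) = -1 - 1/972 = -973/972 ≈ -1.0010)
J - k = -973/972 - 1*4502 = -973/972 - 4502 = -4376917/972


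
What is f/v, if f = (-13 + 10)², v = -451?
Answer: -9/451 ≈ -0.019956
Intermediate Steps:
f = 9 (f = (-3)² = 9)
f/v = 9/(-451) = 9*(-1/451) = -9/451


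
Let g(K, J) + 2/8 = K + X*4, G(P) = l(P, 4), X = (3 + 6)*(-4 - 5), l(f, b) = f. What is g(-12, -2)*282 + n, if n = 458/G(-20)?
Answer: -474227/5 ≈ -94845.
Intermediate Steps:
X = -81 (X = 9*(-9) = -81)
G(P) = P
n = -229/10 (n = 458/(-20) = 458*(-1/20) = -229/10 ≈ -22.900)
g(K, J) = -1297/4 + K (g(K, J) = -1/4 + (K - 81*4) = -1/4 + (K - 324) = -1/4 + (-324 + K) = -1297/4 + K)
g(-12, -2)*282 + n = (-1297/4 - 12)*282 - 229/10 = -1345/4*282 - 229/10 = -189645/2 - 229/10 = -474227/5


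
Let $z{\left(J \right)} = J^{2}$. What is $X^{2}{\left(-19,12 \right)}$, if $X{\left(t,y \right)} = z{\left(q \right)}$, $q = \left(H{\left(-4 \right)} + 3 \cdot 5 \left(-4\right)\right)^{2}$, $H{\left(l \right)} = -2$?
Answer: $218340105584896$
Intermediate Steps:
$q = 3844$ ($q = \left(-2 + 3 \cdot 5 \left(-4\right)\right)^{2} = \left(-2 + 15 \left(-4\right)\right)^{2} = \left(-2 - 60\right)^{2} = \left(-62\right)^{2} = 3844$)
$X{\left(t,y \right)} = 14776336$ ($X{\left(t,y \right)} = 3844^{2} = 14776336$)
$X^{2}{\left(-19,12 \right)} = 14776336^{2} = 218340105584896$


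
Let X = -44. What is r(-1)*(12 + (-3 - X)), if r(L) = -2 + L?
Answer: -159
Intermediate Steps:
r(-1)*(12 + (-3 - X)) = (-2 - 1)*(12 + (-3 - 1*(-44))) = -3*(12 + (-3 + 44)) = -3*(12 + 41) = -3*53 = -159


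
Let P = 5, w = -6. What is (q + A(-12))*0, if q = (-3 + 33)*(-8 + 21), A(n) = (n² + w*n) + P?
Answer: 0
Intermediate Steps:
A(n) = 5 + n² - 6*n (A(n) = (n² - 6*n) + 5 = 5 + n² - 6*n)
q = 390 (q = 30*13 = 390)
(q + A(-12))*0 = (390 + (5 + (-12)² - 6*(-12)))*0 = (390 + (5 + 144 + 72))*0 = (390 + 221)*0 = 611*0 = 0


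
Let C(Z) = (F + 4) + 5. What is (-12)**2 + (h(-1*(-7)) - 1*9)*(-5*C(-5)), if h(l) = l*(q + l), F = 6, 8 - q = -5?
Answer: -9681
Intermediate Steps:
q = 13 (q = 8 - 1*(-5) = 8 + 5 = 13)
h(l) = l*(13 + l)
C(Z) = 15 (C(Z) = (6 + 4) + 5 = 10 + 5 = 15)
(-12)**2 + (h(-1*(-7)) - 1*9)*(-5*C(-5)) = (-12)**2 + ((-1*(-7))*(13 - 1*(-7)) - 1*9)*(-5*15) = 144 + (7*(13 + 7) - 9)*(-75) = 144 + (7*20 - 9)*(-75) = 144 + (140 - 9)*(-75) = 144 + 131*(-75) = 144 - 9825 = -9681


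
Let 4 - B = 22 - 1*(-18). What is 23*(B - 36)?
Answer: -1656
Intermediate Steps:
B = -36 (B = 4 - (22 - 1*(-18)) = 4 - (22 + 18) = 4 - 1*40 = 4 - 40 = -36)
23*(B - 36) = 23*(-36 - 36) = 23*(-72) = -1656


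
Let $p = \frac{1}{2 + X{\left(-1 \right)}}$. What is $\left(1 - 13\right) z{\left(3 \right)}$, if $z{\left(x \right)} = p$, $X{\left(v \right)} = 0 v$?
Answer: $-6$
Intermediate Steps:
$X{\left(v \right)} = 0$
$p = \frac{1}{2}$ ($p = \frac{1}{2 + 0} = \frac{1}{2} \approx 0.5$)
$z{\left(x \right)} = \frac{1}{2}$
$\left(1 - 13\right) z{\left(3 \right)} = \left(1 - 13\right) \frac{1}{2} = \left(-12\right) \frac{1}{2} = -6$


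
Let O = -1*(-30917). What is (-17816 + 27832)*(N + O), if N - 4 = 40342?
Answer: 713770208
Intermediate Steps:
N = 40346 (N = 4 + 40342 = 40346)
O = 30917
(-17816 + 27832)*(N + O) = (-17816 + 27832)*(40346 + 30917) = 10016*71263 = 713770208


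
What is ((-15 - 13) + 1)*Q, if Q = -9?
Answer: 243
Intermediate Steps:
((-15 - 13) + 1)*Q = ((-15 - 13) + 1)*(-9) = (-28 + 1)*(-9) = -27*(-9) = 243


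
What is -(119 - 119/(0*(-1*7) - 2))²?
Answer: -127449/4 ≈ -31862.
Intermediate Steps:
-(119 - 119/(0*(-1*7) - 2))² = -(119 - 119/(0*(-7) - 2))² = -(119 - 119/(0 - 2))² = -(119 - 119/(-2))² = -(119 - 119*(-½))² = -(119 + 119/2)² = -(357/2)² = -1*127449/4 = -127449/4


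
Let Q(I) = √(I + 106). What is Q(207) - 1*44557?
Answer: -44557 + √313 ≈ -44539.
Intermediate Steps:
Q(I) = √(106 + I)
Q(207) - 1*44557 = √(106 + 207) - 1*44557 = √313 - 44557 = -44557 + √313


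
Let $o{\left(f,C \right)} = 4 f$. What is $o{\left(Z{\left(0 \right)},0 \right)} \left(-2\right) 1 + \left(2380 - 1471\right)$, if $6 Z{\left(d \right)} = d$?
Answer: $909$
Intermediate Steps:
$Z{\left(d \right)} = \frac{d}{6}$
$o{\left(Z{\left(0 \right)},0 \right)} \left(-2\right) 1 + \left(2380 - 1471\right) = 4 \cdot \frac{1}{6} \cdot 0 \left(-2\right) 1 + \left(2380 - 1471\right) = 4 \cdot 0 \left(-2\right) 1 + 909 = 0 \left(-2\right) 1 + 909 = 0 \cdot 1 + 909 = 0 + 909 = 909$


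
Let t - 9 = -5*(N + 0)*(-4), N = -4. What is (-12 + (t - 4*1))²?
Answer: 7569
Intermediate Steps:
t = -71 (t = 9 - 5*(-4 + 0)*(-4) = 9 - 5*(-4)*(-4) = 9 + 20*(-4) = 9 - 80 = -71)
(-12 + (t - 4*1))² = (-12 + (-71 - 4*1))² = (-12 + (-71 - 4))² = (-12 - 75)² = (-87)² = 7569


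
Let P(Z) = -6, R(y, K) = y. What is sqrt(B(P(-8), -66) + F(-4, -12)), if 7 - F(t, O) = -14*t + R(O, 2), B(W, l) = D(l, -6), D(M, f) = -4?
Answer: I*sqrt(41) ≈ 6.4031*I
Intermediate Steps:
B(W, l) = -4
F(t, O) = 7 - O + 14*t (F(t, O) = 7 - (-14*t + O) = 7 - (O - 14*t) = 7 + (-O + 14*t) = 7 - O + 14*t)
sqrt(B(P(-8), -66) + F(-4, -12)) = sqrt(-4 + (7 - 1*(-12) + 14*(-4))) = sqrt(-4 + (7 + 12 - 56)) = sqrt(-4 - 37) = sqrt(-41) = I*sqrt(41)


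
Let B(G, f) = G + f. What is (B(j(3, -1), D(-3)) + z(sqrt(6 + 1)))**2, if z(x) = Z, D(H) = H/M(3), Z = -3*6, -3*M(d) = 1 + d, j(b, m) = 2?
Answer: 3025/16 ≈ 189.06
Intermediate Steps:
M(d) = -1/3 - d/3 (M(d) = -(1 + d)/3 = -1/3 - d/3)
Z = -18
D(H) = -3*H/4 (D(H) = H/(-1/3 - 1/3*3) = H/(-1/3 - 1) = H/(-4/3) = H*(-3/4) = -3*H/4)
z(x) = -18
(B(j(3, -1), D(-3)) + z(sqrt(6 + 1)))**2 = ((2 - 3/4*(-3)) - 18)**2 = ((2 + 9/4) - 18)**2 = (17/4 - 18)**2 = (-55/4)**2 = 3025/16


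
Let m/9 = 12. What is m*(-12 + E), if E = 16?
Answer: 432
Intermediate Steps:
m = 108 (m = 9*12 = 108)
m*(-12 + E) = 108*(-12 + 16) = 108*4 = 432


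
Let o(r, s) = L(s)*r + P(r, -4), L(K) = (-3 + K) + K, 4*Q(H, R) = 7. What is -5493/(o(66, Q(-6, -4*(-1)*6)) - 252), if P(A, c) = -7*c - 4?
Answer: 1831/65 ≈ 28.169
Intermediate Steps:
P(A, c) = -4 - 7*c
Q(H, R) = 7/4 (Q(H, R) = (1/4)*7 = 7/4)
L(K) = -3 + 2*K
o(r, s) = 24 + r*(-3 + 2*s) (o(r, s) = (-3 + 2*s)*r + (-4 - 7*(-4)) = r*(-3 + 2*s) + (-4 + 28) = r*(-3 + 2*s) + 24 = 24 + r*(-3 + 2*s))
-5493/(o(66, Q(-6, -4*(-1)*6)) - 252) = -5493/((24 + 66*(-3 + 2*(7/4))) - 252) = -5493/((24 + 66*(-3 + 7/2)) - 252) = -5493/((24 + 66*(1/2)) - 252) = -5493/((24 + 33) - 252) = -5493/(57 - 252) = -5493/(-195) = -5493*(-1/195) = 1831/65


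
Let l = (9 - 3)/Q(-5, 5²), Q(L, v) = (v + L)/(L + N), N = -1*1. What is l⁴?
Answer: 6561/625 ≈ 10.498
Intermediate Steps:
N = -1
Q(L, v) = (L + v)/(-1 + L) (Q(L, v) = (v + L)/(L - 1) = (L + v)/(-1 + L))
l = -9/5 (l = (9 - 3)/(((-5 + 5²)/(-1 - 5))) = 6/(((-5 + 25)/(-6))) = 6/((-⅙*20)) = 6/(-10/3) = 6*(-3/10) = -9/5 ≈ -1.8000)
l⁴ = (-9/5)⁴ = 6561/625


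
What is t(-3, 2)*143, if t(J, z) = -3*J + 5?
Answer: 2002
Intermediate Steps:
t(J, z) = 5 - 3*J
t(-3, 2)*143 = (5 - 3*(-3))*143 = (5 + 9)*143 = 14*143 = 2002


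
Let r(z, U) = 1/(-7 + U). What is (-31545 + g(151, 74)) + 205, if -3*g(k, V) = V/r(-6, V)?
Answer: -98978/3 ≈ -32993.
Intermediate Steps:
g(k, V) = -V*(-7 + V)/3 (g(k, V) = -V/(3*(1/(-7 + V))) = -V*(-7 + V)/3)
(-31545 + g(151, 74)) + 205 = (-31545 + (⅓)*74*(7 - 1*74)) + 205 = (-31545 + (⅓)*74*(7 - 74)) + 205 = (-31545 + (⅓)*74*(-67)) + 205 = (-31545 - 4958/3) + 205 = -99593/3 + 205 = -98978/3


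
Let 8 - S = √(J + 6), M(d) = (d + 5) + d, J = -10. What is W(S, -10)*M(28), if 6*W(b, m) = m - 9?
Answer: -1159/6 ≈ -193.17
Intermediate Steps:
M(d) = 5 + 2*d (M(d) = (5 + d) + d = 5 + 2*d)
S = 8 - 2*I (S = 8 - √(-10 + 6) = 8 - √(-4) = 8 - 2*I ≈ 8.0 - 2.0*I)
W(b, m) = -3/2 + m/6 (W(b, m) = (m - 9)/6 = (-9 + m)/6 = -3/2 + m/6)
W(S, -10)*M(28) = (-3/2 + (⅙)*(-10))*(5 + 2*28) = (-3/2 - 5/3)*(5 + 56) = -19/6*61 = -1159/6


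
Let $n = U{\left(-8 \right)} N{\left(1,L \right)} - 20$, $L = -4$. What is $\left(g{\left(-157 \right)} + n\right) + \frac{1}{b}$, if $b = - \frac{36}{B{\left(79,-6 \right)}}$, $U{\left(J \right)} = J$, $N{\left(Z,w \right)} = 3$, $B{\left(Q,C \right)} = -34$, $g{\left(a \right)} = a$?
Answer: $- \frac{3601}{18} \approx -200.06$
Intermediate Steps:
$b = \frac{18}{17}$ ($b = - \frac{36}{-34} = \left(-36\right) \left(- \frac{1}{34}\right) = \frac{18}{17} \approx 1.0588$)
$n = -44$ ($n = \left(-8\right) 3 - 20 = -24 - 20 = -44$)
$\left(g{\left(-157 \right)} + n\right) + \frac{1}{b} = \left(-157 - 44\right) + \frac{1}{\frac{18}{17}} = -201 + \frac{17}{18} = - \frac{3601}{18}$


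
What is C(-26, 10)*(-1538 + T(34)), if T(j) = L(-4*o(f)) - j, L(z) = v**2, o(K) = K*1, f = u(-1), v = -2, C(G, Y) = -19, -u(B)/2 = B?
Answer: 29792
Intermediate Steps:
u(B) = -2*B
f = 2 (f = -2*(-1) = 2)
o(K) = K
L(z) = 4 (L(z) = (-2)**2 = 4)
T(j) = 4 - j
C(-26, 10)*(-1538 + T(34)) = -19*(-1538 + (4 - 1*34)) = -19*(-1538 + (4 - 34)) = -19*(-1538 - 30) = -19*(-1568) = 29792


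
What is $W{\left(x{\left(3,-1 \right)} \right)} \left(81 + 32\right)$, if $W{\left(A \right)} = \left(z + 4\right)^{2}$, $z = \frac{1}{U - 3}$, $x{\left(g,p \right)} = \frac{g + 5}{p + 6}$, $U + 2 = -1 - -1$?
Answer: $\frac{40793}{25} \approx 1631.7$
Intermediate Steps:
$U = -2$ ($U = -2 - 0 = -2 + \left(-1 + 1\right) = -2 + 0 = -2$)
$x{\left(g,p \right)} = \frac{5 + g}{6 + p}$
$z = - \frac{1}{5}$ ($z = \frac{1}{-2 - 3} = \frac{1}{-5} = - \frac{1}{5} \approx -0.2$)
$W{\left(A \right)} = \frac{361}{25}$ ($W{\left(A \right)} = \left(- \frac{1}{5} + 4\right)^{2} = \left(\frac{19}{5}\right)^{2} = \frac{361}{25}$)
$W{\left(x{\left(3,-1 \right)} \right)} \left(81 + 32\right) = \frac{361 \left(81 + 32\right)}{25} = \frac{361}{25} \cdot 113 = \frac{40793}{25}$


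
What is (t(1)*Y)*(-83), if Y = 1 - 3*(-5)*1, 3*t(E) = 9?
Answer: -3984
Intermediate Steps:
t(E) = 3 (t(E) = (1/3)*9 = 3)
Y = 16 (Y = 1 + 15*1 = 1 + 15 = 16)
(t(1)*Y)*(-83) = (3*16)*(-83) = 48*(-83) = -3984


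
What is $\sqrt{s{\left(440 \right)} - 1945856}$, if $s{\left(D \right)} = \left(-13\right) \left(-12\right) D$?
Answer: $4 i \sqrt{117326} \approx 1370.1 i$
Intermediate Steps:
$s{\left(D \right)} = 156 D$
$\sqrt{s{\left(440 \right)} - 1945856} = \sqrt{156 \cdot 440 - 1945856} = \sqrt{68640 - 1945856} = \sqrt{-1877216} = 4 i \sqrt{117326}$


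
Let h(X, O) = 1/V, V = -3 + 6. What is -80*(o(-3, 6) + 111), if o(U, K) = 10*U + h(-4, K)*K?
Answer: -6640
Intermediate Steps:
V = 3
h(X, O) = ⅓ (h(X, O) = 1/3 = ⅓)
o(U, K) = 10*U + K/3
-80*(o(-3, 6) + 111) = -80*((10*(-3) + (⅓)*6) + 111) = -80*((-30 + 2) + 111) = -80*(-28 + 111) = -80*83 = -6640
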